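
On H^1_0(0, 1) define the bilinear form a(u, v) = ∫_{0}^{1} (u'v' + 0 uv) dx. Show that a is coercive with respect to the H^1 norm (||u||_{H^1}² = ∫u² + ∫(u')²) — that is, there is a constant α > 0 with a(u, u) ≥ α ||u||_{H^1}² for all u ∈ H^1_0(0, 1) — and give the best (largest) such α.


α = π^2/(1 + π^2)

Coercivity of a(·,·) on H^1_0(0, 1) means a(u, u) ≥ α ||u||_{H^1}² for every u ∈ H^1_0.
The interval has length L = 1, and Poincaré/coercivity depend only on L. Here a(u, u) = ∫(u')² + (0)·∫u².
Here c = 0, so a(u,u) = ∫(u')² alone. The condition a(u,u) ≥ α||u||_{H^1}² reads (1−α)∫(u')² ≥ (α−c)∫u². Any admissible α is ≤ 1 (rapidly oscillating u have ∫u²/∫(u')² → 0), and α = 1 would force 0 ≥ (1−c)∫u², impossible since c < 1; so 1−α > 0. By the sharp Poincaré inequality on H^1_0 of an interval of length L, ∫(u')² ≥ (π/L)²∫u² with equality for the first sine mode sin(π(x−x₀)/L) (x₀ the left endpoint), so the inequality holds for all u iff (1−α)(π/L)² ≥ α − c, i.e. α ≤ ((π/L)² + c)/((π/L)² + 1) = (1 + c(L/π)²)/(1 + (L/π)²). (Direct route, valid since c ≤ 0: Poincaré gives c∫u² ≥ c(L/π)²∫(u')², so a(u,u) ≥ (1 + c(L/π)²)∫(u')², while ||u||_{H^1}² ≤ (1 + (L/π)²)∫(u')²; dividing yields the same α.) With (π/L)² = π^2 and c = 0, the largest admissible constant is α = ((π/L)² + c)/((π/L)² + 1).
Simplifying, α = π^2/(1 + π^2).


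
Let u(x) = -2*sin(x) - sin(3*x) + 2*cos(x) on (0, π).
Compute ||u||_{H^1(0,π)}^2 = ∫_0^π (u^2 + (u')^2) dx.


||u||_{H^1(0,π)}^2 = 13*π

u'(x) = -2*sin(x) - 2*cos(x) - 3*cos(3*x).
Expand u² and (u')² and integrate term by term on (0, π), using: for integers n ≥ 1, ∫_0^π sin²(nx) dx = ∫_0^π cos²(nx) dx = π/2; for n ≠ n', ∫_0^π sin(nx)sin(n'x) dx = ∫_0^π cos(nx)cos(n'x) dx = 0; and by product-to-sum, ∫_0^π sin(nx)cos(n'x) dx = ½∫_0^π [sin((n+n')x) + sin((n−n')x)] dx, which is 0 when n+n' is even and 2n/(n²−n'²) when n+n' is odd (it need not vanish on (0, π)).
  u² squared terms: (-1)²·∫sin(3x)² dx = 1·π/2 = π/2;  (-2)²·∫sin(x)² dx = 4·π/2 = 2*π;  (2)²·∫cos(x)² dx = 4·π/2 = 2*π.
  u² cross terms: 2·(-1)·(-2)·∫sin(3x)·sin(x) dx = 4·(0) = 0;  2·(-1)·(2)·∫sin(3x)·cos(x) dx = -4·(0) = 0;  2·(-2)·(2)·∫sin(x)·cos(x) dx = -8·(0) = 0.
  So ∫_0^π u² dx = π/2 + 2*π + 2*π + 0 + 0 + 0 = 9*π/2.
  (u')² squared terms: (-3)²·∫cos(3x)² dx = 9·π/2 = 9*π/2;  (-2)²·∫cos(x)² dx = 4·π/2 = 2*π;  (-2)²·∫sin(x)² dx = 4·π/2 = 2*π.
  (u')² cross terms: 2·(-3)·(-2)·∫cos(3x)·cos(x) dx = 12·(0) = 0;  2·(-3)·(-2)·∫cos(3x)·sin(x) dx = 12·(0) = 0;  2·(-2)·(-2)·∫cos(x)·sin(x) dx = 8·(0) = 0.
  So ∫_0^π (u')² dx = 9*π/2 + 2*π + 2*π + 0 + 0 + 0 = 17*π/2.
||u||_{H^1}^2 = (9*π/2) + (17*π/2) = 13*π.


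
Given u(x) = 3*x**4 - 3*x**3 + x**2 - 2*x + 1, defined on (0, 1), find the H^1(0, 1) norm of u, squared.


||u||_{H^1}^2 = 1217/420

The H^1 norm (squared) on an interval (0, L) is
  ||u||_{H^1}^2 = ∫_0^L u(x)^2 dx + ∫_0^L u'(x)^2 dx.
Compute u'(x) = 12*x**3 - 9*x**2 + 2*x - 2.
Then u(x)^2 = 9*x**8 - 18*x**7 + 15*x**6 - 18*x**5 + 19*x**4 - 10*x**3 + 6*x**2 - 4*x + 1 and u'(x)^2 = 144*x**6 - 216*x**5 + 129*x**4 - 84*x**3 + 40*x**2 - 8*x + 4.
Integrate each monomial from 0 to 1 using ∫_0^1 c·x^n dx = c·1^(n+1)/(n+1):
  ∫_0^1 u(x)^2 dx = ∫_0^1 (9*x^8 - 18*x^7 + 15*x^6 - 18*x^5 + 19*x^4 - 10*x^3 + 6*x^2 - 4*x + 1) dx. Term by term:
    ∫_0^1 9*x^8 dx = 1;  ∫_0^1 -18*x^7 dx = -9/4;  ∫_0^1 15*x^6 dx = 15/7;
    ∫_0^1 -18*x^5 dx = -3;  ∫_0^1 19*x^4 dx = 19/5;  ∫_0^1 -10*x^3 dx = -5/2;
    ∫_0^1 6*x^2 dx = 2;  ∫_0^1 -4*x dx = -2;  ∫_0^1 1 dx = 1.
  Sum: 1 − 9/4 + 15/7 − 3 + 19/5 − 5/2 + 2 − 2 + 1 = 27/140.
  ∫_0^1 u'(x)^2 dx = ∫_0^1 (144*x^6 - 216*x^5 + 129*x^4 - 84*x^3 + 40*x^2 - 8*x + 4) dx. Term by term:
    ∫_0^1 144*x^6 dx = 144/7;  ∫_0^1 -216*x^5 dx = -36;  ∫_0^1 129*x^4 dx = 129/5;
    ∫_0^1 -84*x^3 dx = -21;  ∫_0^1 40*x^2 dx = 40/3;  ∫_0^1 -8*x dx = -4;
    ∫_0^1 4 dx = 4.
  Sum: 144/7 − 36 + 129/5 − 21 + 40/3 − 4 + 4 = 284/105.
Adding: ||u||_{H^1}^2 = 27/140 + 284/105 = 1217/420.


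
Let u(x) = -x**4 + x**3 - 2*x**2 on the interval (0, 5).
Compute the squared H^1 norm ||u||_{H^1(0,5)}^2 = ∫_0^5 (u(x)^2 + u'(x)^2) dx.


||u||_{H^1}^2 = 11010875/36

The H^1 norm (squared) on an interval (0, L) is
  ||u||_{H^1}^2 = ∫_0^L u(x)^2 dx + ∫_0^L u'(x)^2 dx.
Compute u'(x) = -4*x**3 + 3*x**2 - 4*x.
Then u(x)^2 = x**8 - 2*x**7 + 5*x**6 - 4*x**5 + 4*x**4 and u'(x)^2 = 16*x**6 - 24*x**5 + 41*x**4 - 24*x**3 + 16*x**2.
Integrate each monomial from 0 to 5 using ∫_0^5 c·x^n dx = c·5^(n+1)/(n+1):
  ∫_0^5 u(x)^2 dx = ∫_0^5 (x^8 - 2*x^7 + 5*x^6 - 4*x^5 + 4*x^4) dx. Term by term:
    ∫_0^5 x^8 dx = 1953125/9;  ∫_0^5 -2*x^7 dx = -390625/4;  ∫_0^5 5*x^6 dx = 390625/7;
    ∫_0^5 -4*x^5 dx = -31250/3;  ∫_0^5 4*x^4 dx = 2500.
  Sum: 1953125/9 − 390625/4 + 390625/7 − 31250/3 + 2500 = 42145625/252.
  ∫_0^5 u'(x)^2 dx = ∫_0^5 (16*x^6 - 24*x^5 + 41*x^4 - 24*x^3 + 16*x^2) dx. Term by term:
    ∫_0^5 16*x^6 dx = 1250000/7;  ∫_0^5 -24*x^5 dx = -62500;  ∫_0^5 41*x^4 dx = 25625;
    ∫_0^5 -24*x^3 dx = -3750;  ∫_0^5 16*x^2 dx = 2000/3.
  Sum: 1250000/7 − 62500 + 25625 − 3750 + 2000/3 = 2910875/21.
Adding: ||u||_{H^1}^2 = 42145625/252 + 2910875/21 = 11010875/36.


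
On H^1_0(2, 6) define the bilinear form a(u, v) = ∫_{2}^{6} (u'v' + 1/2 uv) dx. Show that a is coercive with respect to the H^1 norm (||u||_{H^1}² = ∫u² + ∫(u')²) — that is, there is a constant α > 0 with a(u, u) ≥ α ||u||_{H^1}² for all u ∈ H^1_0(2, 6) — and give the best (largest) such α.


α = (8 + π^2)/(π^2 + 16)

Coercivity of a(·,·) on H^1_0(2, 6) means a(u, u) ≥ α ||u||_{H^1}² for every u ∈ H^1_0.
The interval has length L = 4, and Poincaré/coercivity depend only on L. Here a(u, u) = ∫(u')² + (1/2)·∫u².
Here 0 < c = 1/2 < 1. The condition a(u,u) ≥ α||u||_{H^1}² reads (1−α)∫(u')² ≥ (α−c)∫u². Any admissible α is ≤ 1 (rapidly oscillating u have ∫u²/∫(u')² → 0), and α = 1 would force 0 ≥ (1−c)∫u², impossible since c < 1; so 1−α > 0. By the sharp Poincaré inequality on H^1_0 of an interval of length L, ∫(u')² ≥ (π/L)²∫u² with equality for the first sine mode sin(π(x−x₀)/L) (x₀ the left endpoint), so the inequality holds for all u iff (1−α)(π/L)² ≥ α − c, i.e. α ≤ ((π/L)² + c)/((π/L)² + 1) = (1 + c(L/π)²)/(1 + (L/π)²). With (π/L)² = π^2/16 and c = 1/2, the largest admissible constant is α = ((π/L)² + c)/((π/L)² + 1).
Simplifying, α = (8 + π^2)/(π^2 + 16).


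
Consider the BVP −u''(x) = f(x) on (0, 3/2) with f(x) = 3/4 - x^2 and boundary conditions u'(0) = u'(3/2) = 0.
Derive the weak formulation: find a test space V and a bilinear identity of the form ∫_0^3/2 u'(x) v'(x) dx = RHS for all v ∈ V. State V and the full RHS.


V = H^1(0, 3/2) (no boundary constraint on v; u is determined up to an additive constant); weak form: ∫_0^3/2 u'v' dx = ∫_0^3/2 (3/4 - x^2) v dx for all v ∈ V.

Multiply both sides by a test function v and integrate from 0 to 3/2:
  ∫_0^3/2 −u''(x) v(x) dx = ∫_0^3/2 f(x) v(x) dx.
Integrate the LHS by parts once:
  ∫_0^3/2 −u'' v dx = −[u'(x) v(x)]_0^3/2 + ∫_0^3/2 u'(x) v'(x) dx.
Thus ∫_0^3/2 u'(x) v'(x) dx = ∫_0^3/2 f(x) v(x) dx + [u'(x) v(x)]_0^3/2.
Choose V so that boundary terms are either known or forced to vanish.
u has homogeneous Neumann: u'(0) = u'(3/2) = 0. So [u' v]_0^3/2 = 0·v(3/2) − 0·v(0) = 0 for any v; take V = H^1(0, 3/2).
Weak formulation: find u (satisfying any essential BC) such that ∫_0^3/2 u'(x) v'(x) dx = ∫_0^3/2 f v dx for all v ∈ V (homogeneous Neumann, so boundary terms vanish).
Substituting f(x) = 3/4 - x^2, the right-hand side is ∫_0^3/2 (3/4 - x^2) v dx.
Compatibility check (pure Neumann): taking v ≡ 1 ∈ V gives 0 = ∫_0^3/2 f dx + (0) − (0), i.e. ∫_0^3/2 f dx must equal u'(0) − u'(3/2) = 0. Indeed ∫_0^3/2 (3/4 - x^2) dx = 0, so the data are compatible. The solution is then unique only up to an additive constant (fix it e.g. by requiring ∫_0^3/2 u dx = 0).


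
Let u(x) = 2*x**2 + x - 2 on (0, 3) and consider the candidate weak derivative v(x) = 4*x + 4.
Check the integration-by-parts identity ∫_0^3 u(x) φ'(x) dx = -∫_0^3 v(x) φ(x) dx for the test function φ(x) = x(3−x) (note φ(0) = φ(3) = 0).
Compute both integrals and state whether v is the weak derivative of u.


LHS = -63/2, RHS = -45. No, v is not the weak derivative of u.

u(x) = 2*x**2 + x - 2, classical derivative u'(x) = 4*x + 1.
φ(x) = x(3−x), so φ'(x) = 3 - 2*x.
Note φ(0) = φ(3) = 0, so the boundary term u·φ vanishes.
LHS = ∫_0^3 u(x) φ'(x) dx = ∫_0^3 (-4*x^3 + 4*x^2 + 7*x - 6) dx. Term by term:
  ∫_0^3 -4*x^3 dx = -81;  ∫_0^3 4*x^2 dx = 36;  ∫_0^3 7*x dx = 63/2;
  ∫_0^3 -6 dx = -18.
Sum: -81 + 36 + 63/2 − 18 = -63/2.
So LHS = -63/2.
∫_0^3 v(x) φ(x) dx = ∫_0^3 (-4*x^3 + 8*x^2 + 12*x) dx. Term by term:
  ∫_0^3 -4*x^3 dx = -81;  ∫_0^3 8*x^2 dx = 72;  ∫_0^3 12*x dx = 54.
Sum: -81 + 72 + 54 = 45.
So RHS = -∫_0^3 v(x) φ(x) dx = -45.
LHS − RHS = 27/2 ≠ 0, so the identity fails.
(For a valid weak derivative the identity must hold for EVERY test function, in particular this one. The failure shows v is NOT the weak derivative of u.)
Correct weak derivative would be u'(x) = 4*x + 1.


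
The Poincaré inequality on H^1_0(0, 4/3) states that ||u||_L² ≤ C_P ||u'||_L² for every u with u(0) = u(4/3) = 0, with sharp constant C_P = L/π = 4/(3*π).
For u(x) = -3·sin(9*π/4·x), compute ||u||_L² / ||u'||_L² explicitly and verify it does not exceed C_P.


||u||_L² / ||u'||_L² = 4/(9*π) < C_P = 4/(3*π).

u(x) = -3·sin(9*π/4·x), so u'(x) = -27*π*cos(9*π*x/4)/4.
Writing u(x) = A·sin(kπx/L) with A = -3 and k = 3, use ∫_0^L sin²(kπx/L) dx = L/2 and ∫_0^L cos²(kπx/L) dx = L/2.
u² = 9·sin²(9*π/4·x) and (u')² = 729*π^2/16·cos²(9*π/4·x), and each of sin², cos² integrates to L/2 = 2/3 over (0, 4/3).
∫_0^4/3 u² dx = 6, so ||u||_L² = sqrt(6).
∫_0^4/3 (u')² dx = 243*π^2/8, so ||u'||_L² = 9*sqrt(6)*π/4.
Ratio ||u||_L² / ||u'||_L² = 4/(9*π).
Sharp Poincaré constant on H^1_0(0, 4/3) is C_P = L/π = 4/(3*π), achieved by sin(3*π/4·x).
This is the k = 3 harmonic; the ratio L/(kπ) is strictly less than C_P = L/π, consistent with the sharp inequality ||u||_L² ≤ C_P ||u'||_L².


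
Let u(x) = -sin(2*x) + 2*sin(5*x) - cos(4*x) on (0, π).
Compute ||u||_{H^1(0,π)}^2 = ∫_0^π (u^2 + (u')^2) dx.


||u||_{H^1(0,π)}^2 = -680/9 + 63*π

u'(x) = 4*sin(4*x) - 2*cos(2*x) + 10*cos(5*x).
Expand u² and (u')² and integrate term by term on (0, π), using: for integers n ≥ 1, ∫_0^π sin²(nx) dx = ∫_0^π cos²(nx) dx = π/2; for n ≠ n', ∫_0^π sin(nx)sin(n'x) dx = ∫_0^π cos(nx)cos(n'x) dx = 0; and by product-to-sum, ∫_0^π sin(nx)cos(n'x) dx = ½∫_0^π [sin((n+n')x) + sin((n−n')x)] dx, which is 0 when n+n' is even and 2n/(n²−n'²) when n+n' is odd (it need not vanish on (0, π)).
  u² squared terms: (-1)²·∫cos(4x)² dx = 1·π/2 = π/2;  (-1)²·∫sin(2x)² dx = 1·π/2 = π/2;  (2)²·∫sin(5x)² dx = 4·π/2 = 2*π.
  u² cross terms: 2·(-1)·(-1)·∫cos(4x)·sin(2x) dx = 2·(0) = 0;  2·(-1)·(2)·∫cos(4x)·sin(5x) dx = -4·(10/9) = -40/9;  2·(-1)·(2)·∫sin(2x)·sin(5x) dx = -4·(0) = 0.
  So ∫_0^π u² dx = π/2 + π/2 + 2*π + 0 − 40/9 + 0 = -40/9 + 3*π.
  (u')² squared terms: (-2)²·∫cos(2x)² dx = 4·π/2 = 2*π;  (4)²·∫sin(4x)² dx = 16·π/2 = 8*π;  (10)²·∫cos(5x)² dx = 100·π/2 = 50*π.
  (u')² cross terms: 2·(-2)·(4)·∫cos(2x)·sin(4x) dx = -16·(0) = 0;  2·(-2)·(10)·∫cos(2x)·cos(5x) dx = -40·(0) = 0;  2·(4)·(10)·∫sin(4x)·cos(5x) dx = 80·(-8/9) = -640/9.
  So ∫_0^π (u')² dx = 2*π + 8*π + 50*π + 0 + 0 − 640/9 = -640/9 + 60*π.
||u||_{H^1}^2 = (-40/9 + 3*π) + (-640/9 + 60*π) = -680/9 + 63*π.


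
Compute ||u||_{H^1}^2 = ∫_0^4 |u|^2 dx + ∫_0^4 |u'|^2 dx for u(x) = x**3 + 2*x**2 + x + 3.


||u||_{H^1}^2 = 235576/21

The H^1 norm (squared) on an interval (0, L) is
  ||u||_{H^1}^2 = ∫_0^L u(x)^2 dx + ∫_0^L u'(x)^2 dx.
Compute u'(x) = 3*x**2 + 4*x + 1.
Then u(x)^2 = x**6 + 4*x**5 + 6*x**4 + 10*x**3 + 13*x**2 + 6*x + 9 and u'(x)^2 = 9*x**4 + 24*x**3 + 22*x**2 + 8*x + 1.
Integrate each monomial from 0 to 4 using ∫_0^4 c·x^n dx = c·4^(n+1)/(n+1):
  ∫_0^4 u(x)^2 dx = ∫_0^4 (x^6 + 4*x^5 + 6*x^4 + 10*x^3 + 13*x^2 + 6*x + 9) dx. Term by term:
    ∫_0^4 x^6 dx = 16384/7;  ∫_0^4 4*x^5 dx = 8192/3;  ∫_0^4 6*x^4 dx = 6144/5;
    ∫_0^4 10*x^3 dx = 640;  ∫_0^4 13*x^2 dx = 832/3;  ∫_0^4 6*x dx = 48;
    ∫_0^4 9 dx = 36.
  Sum: 16384/7 + 8192/3 + 6144/5 + 640 + 832/3 + 48 + 36 = 255548/35.
  ∫_0^4 u'(x)^2 dx = ∫_0^4 (9*x^4 + 24*x^3 + 22*x^2 + 8*x + 1) dx. Term by term:
    ∫_0^4 9*x^4 dx = 9216/5;  ∫_0^4 24*x^3 dx = 1536;  ∫_0^4 22*x^2 dx = 1408/3;
    ∫_0^4 8*x dx = 64;  ∫_0^4 1 dx = 4.
  Sum: 9216/5 + 1536 + 1408/3 + 64 + 4 = 58748/15.
Adding: ||u||_{H^1}^2 = 255548/35 + 58748/15 = 235576/21.


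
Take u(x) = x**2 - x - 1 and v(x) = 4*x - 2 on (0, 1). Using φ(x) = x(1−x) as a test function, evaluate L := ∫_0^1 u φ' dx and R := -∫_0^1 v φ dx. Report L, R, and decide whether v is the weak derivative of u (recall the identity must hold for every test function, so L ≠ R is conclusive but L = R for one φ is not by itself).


LHS = 0, RHS = 0. No, v is not the weak derivative of u.

u(x) = x**2 - x - 1, classical derivative u'(x) = 2*x - 1.
φ(x) = x(1−x), so φ'(x) = 1 - 2*x.
Note φ(0) = φ(1) = 0, so the boundary term u·φ vanishes.
LHS = ∫_0^1 u(x) φ'(x) dx = ∫_0^1 (-2*x^3 + 3*x^2 + x - 1) dx. Term by term:
  ∫_0^1 -2*x^3 dx = -1/2;  ∫_0^1 3*x^2 dx = 1;  ∫_0^1 x dx = 1/2;
  ∫_0^1 -1 dx = -1.
Sum: -1/2 + 1 + 1/2 − 1 = 0.
So LHS = 0.
∫_0^1 v(x) φ(x) dx = ∫_0^1 (-4*x^3 + 6*x^2 - 2*x) dx. Term by term:
  ∫_0^1 -4*x^3 dx = -1;  ∫_0^1 6*x^2 dx = 2;  ∫_0^1 -2*x dx = -1.
Sum: -1 + 2 − 1 = 0.
So RHS = -∫_0^1 v(x) φ(x) dx = 0.
LHS = RHS, so the identity holds for this particular φ. But this is necessary, not sufficient: a weak derivative must satisfy the identity for EVERY test function in C_c^∞(0, 1).
Here u is smooth, so its weak derivative equals its classical derivative u'(x) = 2*x - 1. Since v(x) = 4*x - 2 ≠ u'(x), v is NOT the weak derivative of u — the agreement for this single φ is a coincidence (the difference v − u' happens to be L²-orthogonal to this φ).


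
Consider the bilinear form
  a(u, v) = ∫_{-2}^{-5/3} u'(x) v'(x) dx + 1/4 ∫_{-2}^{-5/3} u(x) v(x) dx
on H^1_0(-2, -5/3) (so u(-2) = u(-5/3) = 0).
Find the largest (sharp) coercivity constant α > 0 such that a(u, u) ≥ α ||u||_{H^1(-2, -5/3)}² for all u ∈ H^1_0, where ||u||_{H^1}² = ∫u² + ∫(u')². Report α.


α = (1 + 36*π^2)/(4*(1 + 9*π^2))

Coercivity of a(·,·) on H^1_0(-2, -5/3) means a(u, u) ≥ α ||u||_{H^1}² for every u ∈ H^1_0.
The interval has length L = 1/3, and Poincaré/coercivity depend only on L. Here a(u, u) = ∫(u')² + (1/4)·∫u².
Here 0 < c = 1/4 < 1. The condition a(u,u) ≥ α||u||_{H^1}² reads (1−α)∫(u')² ≥ (α−c)∫u². Any admissible α is ≤ 1 (rapidly oscillating u have ∫u²/∫(u')² → 0), and α = 1 would force 0 ≥ (1−c)∫u², impossible since c < 1; so 1−α > 0. By the sharp Poincaré inequality on H^1_0 of an interval of length L, ∫(u')² ≥ (π/L)²∫u² with equality for the first sine mode sin(π(x−x₀)/L) (x₀ the left endpoint), so the inequality holds for all u iff (1−α)(π/L)² ≥ α − c, i.e. α ≤ ((π/L)² + c)/((π/L)² + 1) = (1 + c(L/π)²)/(1 + (L/π)²). With (π/L)² = 9*π^2 and c = 1/4, the largest admissible constant is α = ((π/L)² + c)/((π/L)² + 1).
Simplifying, α = (1 + 36*π^2)/(4*(1 + 9*π^2)).


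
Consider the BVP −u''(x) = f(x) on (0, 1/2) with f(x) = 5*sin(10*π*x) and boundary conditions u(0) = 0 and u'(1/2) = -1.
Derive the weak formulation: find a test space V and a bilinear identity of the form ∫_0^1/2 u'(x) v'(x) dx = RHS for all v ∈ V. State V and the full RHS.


V = {v ∈ H^1(0, 1/2) : v(0) = 0} (test functions vanish at x = 0 where u is specified); weak form: ∫_0^1/2 u'v' dx = ∫_0^1/2 (5*sin(10*π*x)) v dx − v(1/2) for all v ∈ V.

Multiply both sides by a test function v and integrate from 0 to 1/2:
  ∫_0^1/2 −u''(x) v(x) dx = ∫_0^1/2 f(x) v(x) dx.
Integrate the LHS by parts once:
  ∫_0^1/2 −u'' v dx = −[u'(x) v(x)]_0^1/2 + ∫_0^1/2 u'(x) v'(x) dx.
Thus ∫_0^1/2 u'(x) v'(x) dx = ∫_0^1/2 f(x) v(x) dx + [u'(x) v(x)]_0^1/2.
Choose V so that boundary terms are either known or forced to vanish.
Mixed BC: u(0) = 0 (Dirichlet) and u'(1/2) = -1 (Neumann). Define V = {v ∈ H^1(0, 1/2) : v(0) = 0}. Then [u' v]_0^1/2 = u'(1/2)·v(1/2) − u'(0)·0 = − v(1/2).
Weak formulation: find u (satisfying any essential BC) such that ∫_0^1/2 u'(x) v'(x) dx = ∫_0^1/2 f v dx − v(1/2) for all v ∈ V (Dirichlet at 0 absorbed into V; Neumann datum at x = 1/2 contributes the boundary term).
Substituting f(x) = 5*sin(10*π*x), the right-hand side is ∫_0^1/2 (5*sin(10*π*x)) v dx − v(1/2).


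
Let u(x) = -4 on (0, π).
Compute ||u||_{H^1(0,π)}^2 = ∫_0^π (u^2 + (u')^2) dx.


||u||_{H^1(0,π)}^2 = 16*π

u'(x) = 0.
Expand u² and (u')² and integrate term by term on (0, π), using: for integers n ≥ 1, ∫_0^π sin²(nx) dx = ∫_0^π cos²(nx) dx = π/2; for n ≠ n', ∫_0^π sin(nx)sin(n'x) dx = ∫_0^π cos(nx)cos(n'x) dx = 0; and by product-to-sum, ∫_0^π sin(nx)cos(n'x) dx = ½∫_0^π [sin((n+n')x) + sin((n−n')x)] dx, which is 0 when n+n' is even and 2n/(n²−n'²) when n+n' is odd (it need not vanish on (0, π)). For the constant mode: ∫_0^π 1 dx = π, ∫_0^π cos(nx) dx = 0, ∫_0^π sin(nx) dx = (1−(−1)^n)/n.
  u² squared terms: (-4)²·∫1 dx = 16·π = 16*π.
  So ∫_0^π u² dx = 16*π.
  u' ≡ 0, so ∫_0^π (u')² dx = 0.
||u||_{H^1}^2 = (16*π) + (0) = 16*π.


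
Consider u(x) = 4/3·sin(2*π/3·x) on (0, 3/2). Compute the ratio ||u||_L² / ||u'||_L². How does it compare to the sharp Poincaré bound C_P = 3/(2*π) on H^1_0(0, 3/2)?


||u||_L² / ||u'||_L² = 3/(2*π) = C_P.

u(x) = 4/3·sin(2*π/3·x), so u'(x) = 8*π*cos(2*π*x/3)/9.
Writing u(x) = A·sin(kπx/L) with A = 4/3 and k = 1, use ∫_0^L sin²(kπx/L) dx = L/2 and ∫_0^L cos²(kπx/L) dx = L/2.
u² = 16/9·sin²(2*π/3·x) and (u')² = 64*π^2/81·cos²(2*π/3·x), and each of sin², cos² integrates to L/2 = 3/4 over (0, 3/2).
∫_0^3/2 u² dx = 4/3, so ||u||_L² = 2*sqrt(3)/3.
∫_0^3/2 (u')² dx = 16*π^2/27, so ||u'||_L² = 4*sqrt(3)*π/9.
Ratio ||u||_L² / ||u'||_L² = 3/(2*π).
Sharp Poincaré constant on H^1_0(0, 3/2) is C_P = L/π = 3/(2*π), achieved by sin(2*π/3·x).
This is the k = 1 eigenfunction (up to amplitude), so the ratio equals the sharp Poincaré constant exactly.


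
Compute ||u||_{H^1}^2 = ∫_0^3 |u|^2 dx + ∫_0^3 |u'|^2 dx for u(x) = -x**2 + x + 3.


||u||_{H^1}^2 = 381/10

The H^1 norm (squared) on an interval (0, L) is
  ||u||_{H^1}^2 = ∫_0^L u(x)^2 dx + ∫_0^L u'(x)^2 dx.
Compute u'(x) = 1 - 2*x.
Then u(x)^2 = x**4 - 2*x**3 - 5*x**2 + 6*x + 9 and u'(x)^2 = 4*x**2 - 4*x + 1.
Integrate each monomial from 0 to 3 using ∫_0^3 c·x^n dx = c·3^(n+1)/(n+1):
  ∫_0^3 u(x)^2 dx = ∫_0^3 (x^4 - 2*x^3 - 5*x^2 + 6*x + 9) dx. Term by term:
    ∫_0^3 x^4 dx = 243/5;  ∫_0^3 -2*x^3 dx = -81/2;  ∫_0^3 -5*x^2 dx = -45;
    ∫_0^3 6*x dx = 27;  ∫_0^3 9 dx = 27.
  Sum: 243/5 − 81/2 − 45 + 27 + 27 = 171/10.
  ∫_0^3 u'(x)^2 dx = ∫_0^3 (4*x^2 - 4*x + 1) dx. Term by term:
    ∫_0^3 4*x^2 dx = 36;  ∫_0^3 -4*x dx = -18;  ∫_0^3 1 dx = 3.
  Sum: 36 − 18 + 3 = 21.
Adding: ||u||_{H^1}^2 = 171/10 + 21 = 381/10.


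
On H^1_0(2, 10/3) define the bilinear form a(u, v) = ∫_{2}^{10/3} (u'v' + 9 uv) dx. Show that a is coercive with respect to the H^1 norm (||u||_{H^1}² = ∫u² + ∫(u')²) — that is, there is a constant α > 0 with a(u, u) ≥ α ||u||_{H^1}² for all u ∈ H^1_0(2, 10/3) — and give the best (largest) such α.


α = 1

Coercivity of a(·,·) on H^1_0(2, 10/3) means a(u, u) ≥ α ||u||_{H^1}² for every u ∈ H^1_0.
The interval has length L = 4/3, and Poincaré/coercivity depend only on L. Here a(u, u) = ∫(u')² + (9)·∫u².
Here c = 9 ≥ 1, so a(u,u) = ∫(u')² + c∫u² ≥ ∫(u')² + ∫u² = ||u||_{H^1}², i.e. α = 1 works. No larger α is possible: a(u,u) ≥ α||u||_{H^1}² means (1−α)∫(u')² ≥ (α−c)∫u², and for the modes u_n = sin(nπ(x−x₀)/L) (x₀ the left endpoint) one has ∫u_n²/∫(u_n')² = (L/(nπ))² → 0, so a(u_n,u_n)/||u_n||_{H^1}² → 1. Hence the optimal constant is α = 1.
Therefore α = 1.


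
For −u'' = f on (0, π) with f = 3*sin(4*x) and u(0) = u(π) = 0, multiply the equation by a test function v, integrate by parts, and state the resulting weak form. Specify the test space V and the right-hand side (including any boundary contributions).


V = H^1_0(0, π) (so v(0) = v(π) = 0); weak form: ∫_0^π u'v' dx = ∫_0^π (3*sin(4*x)) v dx for all v ∈ V.

Multiply both sides by a test function v and integrate from 0 to π:
  ∫_0^π −u''(x) v(x) dx = ∫_0^π f(x) v(x) dx.
Integrate the LHS by parts once:
  ∫_0^π −u'' v dx = −[u'(x) v(x)]_0^π + ∫_0^π u'(x) v'(x) dx.
Thus ∫_0^π u'(x) v'(x) dx = ∫_0^π f(x) v(x) dx + [u'(x) v(x)]_0^π.
Choose V so that boundary terms are either known or forced to vanish.
u is Dirichlet: u(0) = u(π) = 0. Let V = H^1_0(0, π); then v(0) = v(π) = 0, and [u' v]_0^π = 0.
Weak formulation: find u (satisfying any essential BC) such that ∫_0^π u'(x) v'(x) dx = ∫_0^π f v dx for all v ∈ V.
Substituting f(x) = 3*sin(4*x), the right-hand side is ∫_0^π (3*sin(4*x)) v dx.


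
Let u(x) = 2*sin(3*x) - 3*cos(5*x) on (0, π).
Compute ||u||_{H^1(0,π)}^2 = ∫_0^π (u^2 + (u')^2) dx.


||u||_{H^1(0,π)}^2 = 137*π

u'(x) = 15*sin(5*x) + 6*cos(3*x).
Expand u² and (u')² and integrate term by term on (0, π), using: for integers n ≥ 1, ∫_0^π sin²(nx) dx = ∫_0^π cos²(nx) dx = π/2; for n ≠ n', ∫_0^π sin(nx)sin(n'x) dx = ∫_0^π cos(nx)cos(n'x) dx = 0; and by product-to-sum, ∫_0^π sin(nx)cos(n'x) dx = ½∫_0^π [sin((n+n')x) + sin((n−n')x)] dx, which is 0 when n+n' is even and 2n/(n²−n'²) when n+n' is odd (it need not vanish on (0, π)).
  u² squared terms: (-3)²·∫cos(5x)² dx = 9·π/2 = 9*π/2;  (2)²·∫sin(3x)² dx = 4·π/2 = 2*π.
  u² cross terms: 2·(-3)·(2)·∫cos(5x)·sin(3x) dx = -12·(0) = 0.
  So ∫_0^π u² dx = 9*π/2 + 2*π + 0 = 13*π/2.
  (u')² squared terms: (6)²·∫cos(3x)² dx = 36·π/2 = 18*π;  (15)²·∫sin(5x)² dx = 225·π/2 = 225*π/2.
  (u')² cross terms: 2·(6)·(15)·∫cos(3x)·sin(5x) dx = 180·(0) = 0.
  So ∫_0^π (u')² dx = 18*π + 225*π/2 + 0 = 261*π/2.
||u||_{H^1}^2 = (13*π/2) + (261*π/2) = 137*π.


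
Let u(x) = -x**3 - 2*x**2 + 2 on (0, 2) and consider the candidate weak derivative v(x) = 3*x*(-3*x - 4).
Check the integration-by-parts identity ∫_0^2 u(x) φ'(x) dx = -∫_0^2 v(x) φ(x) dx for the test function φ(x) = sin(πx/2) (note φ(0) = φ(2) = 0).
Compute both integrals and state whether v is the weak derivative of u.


LHS = -96/π^3 + 40/π, RHS = -288/π^3 + 120/π. No, v is not the weak derivative of u.

u(x) = -x**3 - 2*x**2 + 2, classical derivative u'(x) = -3*x**2 - 4*x.
φ(x) = sin(πx/2), so φ'(x) = π*cos(π*x/2)/2.
Note φ(0) = φ(2) = 0, so the boundary term u·φ vanishes.
LHS = ∫_0^2 u(x) φ'(x) dx = ∫_0^2 (-π*x^3*cos(π*x/2)/2 - π*x^2*cos(π*x/2) + π*cos(π*x/2)) dx. Term by term:
  ∫_0^2 π*cos(π*x/2) dx = 0;  ∫_0^2 -π*x^2*cos(π*x/2) dx = 16/π;  ∫_0^2 -π*x^3*cos(π*x/2)/2 dx = -96/π^3 + 24/π.
Sum: 0 + 16/π + -96/π^3 + 24/π = -96/π^3 + 40/π.
So LHS = -96/π^3 + 40/π.
∫_0^2 v(x) φ(x) dx = ∫_0^2 (-9*x^2*sin(π*x/2) - 12*x*sin(π*x/2)) dx. Term by term:
  ∫_0^2 -12*x*sin(π*x/2) dx = -48/π;  ∫_0^2 -9*x^2*sin(π*x/2) dx = -72/π + 288/π^3.
Sum: -48/π + -72/π + 288/π^3 = -120/π + 288/π^3.
So RHS = -∫_0^2 v(x) φ(x) dx = -288/π^3 + 120/π.
LHS − RHS = -80/π + 192/π^3 ≠ 0, so the identity fails.
(For a valid weak derivative the identity must hold for EVERY test function, in particular this one. The failure shows v is NOT the weak derivative of u.)
Correct weak derivative would be u'(x) = -3*x**2 - 4*x.


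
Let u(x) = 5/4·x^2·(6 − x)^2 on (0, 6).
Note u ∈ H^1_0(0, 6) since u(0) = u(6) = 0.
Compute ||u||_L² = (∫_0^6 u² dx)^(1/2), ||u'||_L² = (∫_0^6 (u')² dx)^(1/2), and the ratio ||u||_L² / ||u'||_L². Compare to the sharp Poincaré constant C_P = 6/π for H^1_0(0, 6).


||u||_L² / ||u'||_L² = sqrt(3) < C_P = 6/π.

u(x) = 5/4·x^2·(6 − x)^2, so u'(x) = 5*x*(x - 6)*(x - 3).
u(x) = 5/4·x^2·(6 − x)^2 vanishes at x = 0 and x = 6, so u ∈ H^1_0(0, 6). Differentiate via the product rule and integrate the resulting polynomials term by term.
  ∫_0^6 u² dx = ∫_0^6 (25*x^8/16 - 75*x^7/2 + 675*x^6/2 - 1350*x^5 + 2025*x^4) dx. Term by term:
    ∫_0^6 25*x^8/16 dx = 1749600;  ∫_0^6 -75*x^7/2 dx = -7873200;  ∫_0^6 675*x^6/2 dx = 94478400/7;
    ∫_0^6 -1350*x^5 dx = -10497600;  ∫_0^6 2025*x^4 dx = 3149280.
  Sum: 1749600 − 7873200 + 94478400/7 − 10497600 + 3149280 = 174960/7.
  ∫_0^6 (u')² dx = ∫_0^6 (25*x^6 - 450*x^5 + 2925*x^4 - 8100*x^3 + 8100*x^2) dx. Term by term:
    ∫_0^6 25*x^6 dx = 6998400/7;  ∫_0^6 -450*x^5 dx = -3499200;  ∫_0^6 2925*x^4 dx = 4548960;
    ∫_0^6 -8100*x^3 dx = -2624400;  ∫_0^6 8100*x^2 dx = 583200.
  Sum: 6998400/7 − 3499200 + 4548960 − 2624400 + 583200 = 58320/7.
∫_0^6 u² dx = 174960/7, so ||u||_L² = 108*sqrt(105)/7.
∫_0^6 (u')² dx = 58320/7, so ||u'||_L² = 108*sqrt(35)/7.
Ratio ||u||_L² / ||u'||_L² = sqrt(3).
Sharp Poincaré constant on H^1_0(0, 6) is C_P = L/π = 6/π, achieved by sin(π/6·x).
A polynomial bump cannot attain the sharp Poincaré constant (only the first sine eigenfunction does), so the ratio is strictly less than C_P, consistent with ||u||_L² ≤ C_P ||u'||_L².


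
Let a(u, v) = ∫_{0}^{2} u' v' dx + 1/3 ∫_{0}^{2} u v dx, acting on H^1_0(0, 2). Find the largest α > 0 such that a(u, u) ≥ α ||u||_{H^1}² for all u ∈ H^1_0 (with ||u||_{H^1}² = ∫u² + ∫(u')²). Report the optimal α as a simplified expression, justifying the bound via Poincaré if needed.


α = (4/3 + π^2)/(4 + π^2)

Coercivity of a(·,·) on H^1_0(0, 2) means a(u, u) ≥ α ||u||_{H^1}² for every u ∈ H^1_0.
The interval has length L = 2, and Poincaré/coercivity depend only on L. Here a(u, u) = ∫(u')² + (1/3)·∫u².
Here 0 < c = 1/3 < 1. The condition a(u,u) ≥ α||u||_{H^1}² reads (1−α)∫(u')² ≥ (α−c)∫u². Any admissible α is ≤ 1 (rapidly oscillating u have ∫u²/∫(u')² → 0), and α = 1 would force 0 ≥ (1−c)∫u², impossible since c < 1; so 1−α > 0. By the sharp Poincaré inequality on H^1_0 of an interval of length L, ∫(u')² ≥ (π/L)²∫u² with equality for the first sine mode sin(π(x−x₀)/L) (x₀ the left endpoint), so the inequality holds for all u iff (1−α)(π/L)² ≥ α − c, i.e. α ≤ ((π/L)² + c)/((π/L)² + 1) = (1 + c(L/π)²)/(1 + (L/π)²). With (π/L)² = π^2/4 and c = 1/3, the largest admissible constant is α = ((π/L)² + c)/((π/L)² + 1).
Simplifying, α = (4/3 + π^2)/(4 + π^2).


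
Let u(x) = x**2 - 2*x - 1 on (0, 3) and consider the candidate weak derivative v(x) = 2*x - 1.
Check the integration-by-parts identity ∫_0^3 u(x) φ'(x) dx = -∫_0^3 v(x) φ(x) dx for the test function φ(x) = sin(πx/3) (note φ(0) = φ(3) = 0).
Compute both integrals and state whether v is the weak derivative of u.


LHS = -6/π, RHS = -12/π. No, v is not the weak derivative of u.

u(x) = x**2 - 2*x - 1, classical derivative u'(x) = 2*x - 2.
φ(x) = sin(πx/3), so φ'(x) = π*cos(π*x/3)/3.
Note φ(0) = φ(3) = 0, so the boundary term u·φ vanishes.
LHS = ∫_0^3 u(x) φ'(x) dx = ∫_0^3 (π*x^2*cos(π*x/3)/3 - 2*π*x*cos(π*x/3)/3 - π*cos(π*x/3)/3) dx. Term by term:
  ∫_0^3 -π*cos(π*x/3)/3 dx = 0;  ∫_0^3 -2*π*x*cos(π*x/3)/3 dx = 12/π;  ∫_0^3 π*x^2*cos(π*x/3)/3 dx = -18/π.
Sum: 0 + 12/π − 18/π = -6/π.
So LHS = -6/π.
∫_0^3 v(x) φ(x) dx = ∫_0^3 (2*x*sin(π*x/3) - sin(π*x/3)) dx. Term by term:
  ∫_0^3 -sin(π*x/3) dx = -6/π;  ∫_0^3 2*x*sin(π*x/3) dx = 18/π.
Sum: -6/π + 18/π = 12/π.
So RHS = -∫_0^3 v(x) φ(x) dx = -12/π.
LHS − RHS = 6/π ≠ 0, so the identity fails.
(For a valid weak derivative the identity must hold for EVERY test function, in particular this one. The failure shows v is NOT the weak derivative of u.)
Correct weak derivative would be u'(x) = 2*x - 2.


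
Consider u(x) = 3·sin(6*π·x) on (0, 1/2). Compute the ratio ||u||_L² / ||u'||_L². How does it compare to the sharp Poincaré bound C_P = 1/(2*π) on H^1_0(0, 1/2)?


||u||_L² / ||u'||_L² = 1/(6*π) < C_P = 1/(2*π).

u(x) = 3·sin(6*π·x), so u'(x) = 18*π*cos(6*π*x).
Writing u(x) = A·sin(kπx/L) with A = 3 and k = 3, use ∫_0^L sin²(kπx/L) dx = L/2 and ∫_0^L cos²(kπx/L) dx = L/2.
u² = 9·sin²(6*π·x) and (u')² = 324*π^2·cos²(6*π·x), and each of sin², cos² integrates to L/2 = 1/4 over (0, 1/2).
∫_0^1/2 u² dx = 9/4, so ||u||_L² = 3/2.
∫_0^1/2 (u')² dx = 81*π^2, so ||u'||_L² = 9*π.
Ratio ||u||_L² / ||u'||_L² = 1/(6*π).
Sharp Poincaré constant on H^1_0(0, 1/2) is C_P = L/π = 1/(2*π), achieved by sin(2*π·x).
This is the k = 3 harmonic; the ratio L/(kπ) is strictly less than C_P = L/π, consistent with the sharp inequality ||u||_L² ≤ C_P ||u'||_L².


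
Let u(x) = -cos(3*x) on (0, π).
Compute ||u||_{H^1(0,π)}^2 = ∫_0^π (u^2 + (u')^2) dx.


||u||_{H^1(0,π)}^2 = 5*π

u'(x) = 3*sin(3*x).
Expand u² and (u')² and integrate term by term on (0, π), using: for integers n ≥ 1, ∫_0^π sin²(nx) dx = ∫_0^π cos²(nx) dx = π/2; for n ≠ n', ∫_0^π sin(nx)sin(n'x) dx = ∫_0^π cos(nx)cos(n'x) dx = 0; and by product-to-sum, ∫_0^π sin(nx)cos(n'x) dx = ½∫_0^π [sin((n+n')x) + sin((n−n')x)] dx, which is 0 when n+n' is even and 2n/(n²−n'²) when n+n' is odd (it need not vanish on (0, π)).
  u² squared terms: (-1)²·∫cos(3x)² dx = 1·π/2 = π/2.
  So ∫_0^π u² dx = π/2.
  (u')² squared terms: (3)²·∫sin(3x)² dx = 9·π/2 = 9*π/2.
  So ∫_0^π (u')² dx = 9*π/2.
||u||_{H^1}^2 = (π/2) + (9*π/2) = 5*π.


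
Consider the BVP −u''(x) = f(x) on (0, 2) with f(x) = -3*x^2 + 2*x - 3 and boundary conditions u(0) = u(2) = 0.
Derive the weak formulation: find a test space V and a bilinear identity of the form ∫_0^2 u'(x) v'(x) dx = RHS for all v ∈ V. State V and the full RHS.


V = H^1_0(0, 2) (so v(0) = v(2) = 0); weak form: ∫_0^2 u'v' dx = ∫_0^2 (-3*x^2 + 2*x - 3) v dx for all v ∈ V.

Multiply both sides by a test function v and integrate from 0 to 2:
  ∫_0^2 −u''(x) v(x) dx = ∫_0^2 f(x) v(x) dx.
Integrate the LHS by parts once:
  ∫_0^2 −u'' v dx = −[u'(x) v(x)]_0^2 + ∫_0^2 u'(x) v'(x) dx.
Thus ∫_0^2 u'(x) v'(x) dx = ∫_0^2 f(x) v(x) dx + [u'(x) v(x)]_0^2.
Choose V so that boundary terms are either known or forced to vanish.
u is Dirichlet: u(0) = u(2) = 0. Let V = H^1_0(0, 2); then v(0) = v(2) = 0, and [u' v]_0^2 = 0.
Weak formulation: find u (satisfying any essential BC) such that ∫_0^2 u'(x) v'(x) dx = ∫_0^2 f v dx for all v ∈ V.
Substituting f(x) = -3*x^2 + 2*x - 3, the right-hand side is ∫_0^2 (-3*x^2 + 2*x - 3) v dx.


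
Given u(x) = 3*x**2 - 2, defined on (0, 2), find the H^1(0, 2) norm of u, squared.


||u||_{H^1}^2 = 648/5

The H^1 norm (squared) on an interval (0, L) is
  ||u||_{H^1}^2 = ∫_0^L u(x)^2 dx + ∫_0^L u'(x)^2 dx.
Compute u'(x) = 6*x.
Then u(x)^2 = 9*x**4 - 12*x**2 + 4 and u'(x)^2 = 36*x**2.
Integrate each monomial from 0 to 2 using ∫_0^2 c·x^n dx = c·2^(n+1)/(n+1):
  ∫_0^2 u(x)^2 dx = ∫_0^2 (9*x^4 - 12*x^2 + 4) dx. Term by term:
    ∫_0^2 9*x^4 dx = 288/5;  ∫_0^2 -12*x^2 dx = -32;  ∫_0^2 4 dx = 8.
  Sum: 288/5 − 32 + 8 = 168/5.
  ∫_0^2 u'(x)^2 dx = ∫_0^2 (36*x^2) dx. Term by term:
    ∫_0^2 36*x^2 dx = 96.
Adding: ||u||_{H^1}^2 = 168/5 + 96 = 648/5.


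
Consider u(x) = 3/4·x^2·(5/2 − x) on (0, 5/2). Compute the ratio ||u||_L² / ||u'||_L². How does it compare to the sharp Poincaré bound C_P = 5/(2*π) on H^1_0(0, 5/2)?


||u||_L² / ||u'||_L² = 5*sqrt(14)/28 < C_P = 5/(2*π).

u(x) = 3/4·x^2·(5/2 − x), so u'(x) = 3*x*(5 - 3*x)/4.
u(x) = 3/4·x^2·(5/2 − x) vanishes at x = 0 and x = 5/2, so u ∈ H^1_0(0, 5/2). Differentiate via the product rule and integrate the resulting polynomials term by term.
  ∫_0^5/2 u² dx = ∫_0^5/2 (9*x^6/16 - 45*x^5/16 + 225*x^4/64) dx. Term by term:
    ∫_0^5/2 9*x^6/16 dx = 703125/14336;  ∫_0^5/2 -45*x^5/16 dx = -234375/2048;  ∫_0^5/2 225*x^4/64 dx = 140625/2048.
  Sum: 703125/14336 − 234375/2048 + 140625/2048 = 46875/14336.
  ∫_0^5/2 (u')² dx = ∫_0^5/2 (81*x^4/16 - 135*x^3/8 + 225*x^2/16) dx. Term by term:
    ∫_0^5/2 81*x^4/16 dx = 50625/512;  ∫_0^5/2 -135*x^3/8 dx = -84375/512;  ∫_0^5/2 225*x^2/16 dx = 9375/128.
  Sum: 50625/512 − 84375/512 + 9375/128 = 1875/256.
∫_0^5/2 u² dx = 46875/14336, so ||u||_L² = 125*sqrt(42)/448.
∫_0^5/2 (u')² dx = 1875/256, so ||u'||_L² = 25*sqrt(3)/16.
Ratio ||u||_L² / ||u'||_L² = 5*sqrt(14)/28.
Sharp Poincaré constant on H^1_0(0, 5/2) is C_P = L/π = 5/(2*π), achieved by sin(2*π/5·x).
A polynomial bump cannot attain the sharp Poincaré constant (only the first sine eigenfunction does), so the ratio is strictly less than C_P, consistent with ||u||_L² ≤ C_P ||u'||_L².


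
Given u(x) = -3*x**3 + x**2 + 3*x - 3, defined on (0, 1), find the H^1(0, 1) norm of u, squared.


||u||_{H^1}^2 = 989/105

The H^1 norm (squared) on an interval (0, L) is
  ||u||_{H^1}^2 = ∫_0^L u(x)^2 dx + ∫_0^L u'(x)^2 dx.
Compute u'(x) = -9*x**2 + 2*x + 3.
Then u(x)^2 = 9*x**6 - 6*x**5 - 17*x**4 + 24*x**3 + 3*x**2 - 18*x + 9 and u'(x)^2 = 81*x**4 - 36*x**3 - 50*x**2 + 12*x + 9.
Integrate each monomial from 0 to 1 using ∫_0^1 c·x^n dx = c·1^(n+1)/(n+1):
  ∫_0^1 u(x)^2 dx = ∫_0^1 (9*x^6 - 6*x^5 - 17*x^4 + 24*x^3 + 3*x^2 - 18*x + 9) dx. Term by term:
    ∫_0^1 9*x^6 dx = 9/7;  ∫_0^1 -6*x^5 dx = -1;  ∫_0^1 -17*x^4 dx = -17/5;
    ∫_0^1 24*x^3 dx = 6;  ∫_0^1 3*x^2 dx = 1;  ∫_0^1 -18*x dx = -9;
    ∫_0^1 9 dx = 9.
  Sum: 9/7 − 1 − 17/5 + 6 + 1 − 9 + 9 = 136/35.
  ∫_0^1 u'(x)^2 dx = ∫_0^1 (81*x^4 - 36*x^3 - 50*x^2 + 12*x + 9) dx. Term by term:
    ∫_0^1 81*x^4 dx = 81/5;  ∫_0^1 -36*x^3 dx = -9;  ∫_0^1 -50*x^2 dx = -50/3;
    ∫_0^1 12*x dx = 6;  ∫_0^1 9 dx = 9.
  Sum: 81/5 − 9 − 50/3 + 6 + 9 = 83/15.
Adding: ||u||_{H^1}^2 = 136/35 + 83/15 = 989/105.


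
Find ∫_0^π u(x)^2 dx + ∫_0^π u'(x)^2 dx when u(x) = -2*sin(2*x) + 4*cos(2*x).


||u||_{H^1(0,π)}^2 = 50*π

u'(x) = -8*sin(2*x) - 4*cos(2*x).
Expand u² and (u')² and integrate term by term on (0, π), using: for integers n ≥ 1, ∫_0^π sin²(nx) dx = ∫_0^π cos²(nx) dx = π/2; for n ≠ n', ∫_0^π sin(nx)sin(n'x) dx = ∫_0^π cos(nx)cos(n'x) dx = 0; and by product-to-sum, ∫_0^π sin(nx)cos(n'x) dx = ½∫_0^π [sin((n+n')x) + sin((n−n')x)] dx, which is 0 when n+n' is even and 2n/(n²−n'²) when n+n' is odd (it need not vanish on (0, π)).
  u² squared terms: (-2)²·∫sin(2x)² dx = 4·π/2 = 2*π;  (4)²·∫cos(2x)² dx = 16·π/2 = 8*π.
  u² cross terms: 2·(-2)·(4)·∫sin(2x)·cos(2x) dx = -16·(0) = 0.
  So ∫_0^π u² dx = 2*π + 8*π + 0 = 10*π.
  (u')² squared terms: (-8)²·∫sin(2x)² dx = 64·π/2 = 32*π;  (-4)²·∫cos(2x)² dx = 16·π/2 = 8*π.
  (u')² cross terms: 2·(-8)·(-4)·∫sin(2x)·cos(2x) dx = 64·(0) = 0.
  So ∫_0^π (u')² dx = 32*π + 8*π + 0 = 40*π.
||u||_{H^1}^2 = (10*π) + (40*π) = 50*π.


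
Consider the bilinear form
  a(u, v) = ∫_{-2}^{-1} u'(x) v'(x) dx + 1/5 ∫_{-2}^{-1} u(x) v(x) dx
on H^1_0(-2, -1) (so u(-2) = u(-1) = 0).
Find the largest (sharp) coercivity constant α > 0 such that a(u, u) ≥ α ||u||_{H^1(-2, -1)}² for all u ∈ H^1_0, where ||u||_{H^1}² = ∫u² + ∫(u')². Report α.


α = (1/5 + π^2)/(1 + π^2)

Coercivity of a(·,·) on H^1_0(-2, -1) means a(u, u) ≥ α ||u||_{H^1}² for every u ∈ H^1_0.
The interval has length L = 1, and Poincaré/coercivity depend only on L. Here a(u, u) = ∫(u')² + (1/5)·∫u².
Here 0 < c = 1/5 < 1. The condition a(u,u) ≥ α||u||_{H^1}² reads (1−α)∫(u')² ≥ (α−c)∫u². Any admissible α is ≤ 1 (rapidly oscillating u have ∫u²/∫(u')² → 0), and α = 1 would force 0 ≥ (1−c)∫u², impossible since c < 1; so 1−α > 0. By the sharp Poincaré inequality on H^1_0 of an interval of length L, ∫(u')² ≥ (π/L)²∫u² with equality for the first sine mode sin(π(x−x₀)/L) (x₀ the left endpoint), so the inequality holds for all u iff (1−α)(π/L)² ≥ α − c, i.e. α ≤ ((π/L)² + c)/((π/L)² + 1) = (1 + c(L/π)²)/(1 + (L/π)²). With (π/L)² = π^2 and c = 1/5, the largest admissible constant is α = ((π/L)² + c)/((π/L)² + 1).
Simplifying, α = (1/5 + π^2)/(1 + π^2).


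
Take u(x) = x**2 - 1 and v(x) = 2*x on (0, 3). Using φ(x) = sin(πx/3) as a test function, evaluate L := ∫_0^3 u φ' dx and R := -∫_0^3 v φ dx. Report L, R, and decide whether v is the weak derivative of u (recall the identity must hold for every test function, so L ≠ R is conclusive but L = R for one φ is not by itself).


LHS = -18/π, RHS = -18/π. Yes, v = u' weakly.

u(x) = x**2 - 1, classical derivative u'(x) = 2*x.
φ(x) = sin(πx/3), so φ'(x) = π*cos(π*x/3)/3.
Note φ(0) = φ(3) = 0, so the boundary term u·φ vanishes.
LHS = ∫_0^3 u(x) φ'(x) dx = ∫_0^3 (π*x^2*cos(π*x/3)/3 - π*cos(π*x/3)/3) dx. Term by term:
  ∫_0^3 -π*cos(π*x/3)/3 dx = 0;  ∫_0^3 π*x^2*cos(π*x/3)/3 dx = -18/π.
Sum: 0 − 18/π = -18/π.
So LHS = -18/π.
∫_0^3 v(x) φ(x) dx = ∫_0^3 (2*x*sin(π*x/3)) dx. Term by term:
  ∫_0^3 2*x*sin(π*x/3) dx = 18/π.
So RHS = -∫_0^3 v(x) φ(x) dx = -18/π.
LHS = RHS, so the identity holds for this test φ.
Moreover u is smooth here and v(x) = u'(x) = 2*x pointwise, so the identity holds for every test function. Hence v is the weak derivative of u.


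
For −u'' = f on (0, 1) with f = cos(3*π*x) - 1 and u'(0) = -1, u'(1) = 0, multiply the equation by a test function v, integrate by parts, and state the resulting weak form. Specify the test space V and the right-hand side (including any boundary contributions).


V = H^1(0, 1) (v unrestricted at boundary; u is determined up to an additive constant); weak form: ∫_0^1 u'v' dx = ∫_0^1 (cos(3*π*x) - 1) v dx + v(0) for all v ∈ V.

Multiply both sides by a test function v and integrate from 0 to 1:
  ∫_0^1 −u''(x) v(x) dx = ∫_0^1 f(x) v(x) dx.
Integrate the LHS by parts once:
  ∫_0^1 −u'' v dx = −[u'(x) v(x)]_0^1 + ∫_0^1 u'(x) v'(x) dx.
Thus ∫_0^1 u'(x) v'(x) dx = ∫_0^1 f(x) v(x) dx + [u'(x) v(x)]_0^1.
Choose V so that boundary terms are either known or forced to vanish.
u has inhomogeneous Neumann u'(0) = -1, u'(1) = 0. [u' v]_0^1 = (0)·v(1) − (-1)·v(0) = v(0). Take V = H^1(0, 1); boundary term becomes part of RHS.
Weak formulation: find u (satisfying any essential BC) such that ∫_0^1 u'(x) v'(x) dx = ∫_0^1 f v dx + v(0) for all v ∈ V (Neumann data are natural BCs: they enter the RHS as boundary terms).
Substituting f(x) = cos(3*π*x) - 1, the right-hand side is ∫_0^1 (cos(3*π*x) - 1) v dx + v(0).
Compatibility check (pure Neumann): taking v ≡ 1 ∈ V gives 0 = ∫_0^1 f dx + (0) − (-1), i.e. ∫_0^1 f dx must equal u'(0) − u'(1) = -1. Indeed ∫_0^1 (cos(3*π*x) - 1) dx = -1, so the data are compatible. The solution is then unique only up to an additive constant (fix it e.g. by requiring ∫_0^1 u dx = 0).


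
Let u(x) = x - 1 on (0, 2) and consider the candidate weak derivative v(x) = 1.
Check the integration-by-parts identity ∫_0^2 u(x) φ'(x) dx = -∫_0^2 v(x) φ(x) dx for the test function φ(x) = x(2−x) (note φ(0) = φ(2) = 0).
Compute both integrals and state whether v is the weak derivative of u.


LHS = -4/3, RHS = -4/3. Yes, v = u' weakly.

u(x) = x - 1, classical derivative u'(x) = 1.
φ(x) = x(2−x), so φ'(x) = 2 - 2*x.
Note φ(0) = φ(2) = 0, so the boundary term u·φ vanishes.
LHS = ∫_0^2 u(x) φ'(x) dx = ∫_0^2 (-2*x^2 + 4*x - 2) dx. Term by term:
  ∫_0^2 -2*x^2 dx = -16/3;  ∫_0^2 4*x dx = 8;  ∫_0^2 -2 dx = -4.
Sum: -16/3 + 8 − 4 = -4/3.
So LHS = -4/3.
∫_0^2 v(x) φ(x) dx = ∫_0^2 (-x^2 + 2*x) dx. Term by term:
  ∫_0^2 -x^2 dx = -8/3;  ∫_0^2 2*x dx = 4.
Sum: -8/3 + 4 = 4/3.
So RHS = -∫_0^2 v(x) φ(x) dx = -4/3.
LHS = RHS, so the identity holds for this test φ.
Moreover u is smooth here and v(x) = u'(x) = 1 pointwise, so the identity holds for every test function. Hence v is the weak derivative of u.
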